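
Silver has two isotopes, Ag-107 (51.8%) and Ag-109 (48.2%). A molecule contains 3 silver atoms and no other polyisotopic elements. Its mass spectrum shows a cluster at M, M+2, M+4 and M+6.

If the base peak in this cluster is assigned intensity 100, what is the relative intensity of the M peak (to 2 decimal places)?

Binomial terms of (0.518 + 0.482)^3: M 0.1390, M+2 0.3880, M+4 0.3610, M+6 0.1120 → M+2 is the base peak.
P(M+2) = C(3,1) × 0.518^2 × 0.482^1 = 3 × 0.268324 × 0.4820 = 0.387997 (base)
P(M) = C(3,0) × 0.518^3 × 0.482^0 = 1 × 0.13899183 × 1.0000 = 0.138992
Relative intensity = 0.138992 / 0.387997 × 100 = 35.82

35.82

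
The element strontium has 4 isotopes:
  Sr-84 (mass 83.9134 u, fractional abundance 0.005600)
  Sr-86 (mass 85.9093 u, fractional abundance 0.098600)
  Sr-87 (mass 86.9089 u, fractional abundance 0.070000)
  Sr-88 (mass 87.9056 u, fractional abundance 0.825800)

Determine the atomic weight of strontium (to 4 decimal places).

The abundance-weighted mean is 0.005600 × 83.9134 + 0.098600 × 85.9093 + 0.070000 × 86.9089 + 0.825800 × 87.9056
= 0.46992 + 8.47066 + 6.08362 + 72.59244 = 87.61664 u

87.6166 u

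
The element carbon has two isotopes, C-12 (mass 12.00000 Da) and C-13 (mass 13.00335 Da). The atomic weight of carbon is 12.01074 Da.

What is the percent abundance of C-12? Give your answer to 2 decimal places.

With x = fraction of C-12 (so C-13 is 1 − x):
12.00000·x + 13.00335·(1 − x) = 12.01074
(12.00000 − 13.00335)·x = 12.01074 − 13.00335
x = -0.99261 / -1.00335 = 0.98930 → 98.93% C-12, 1.07% C-13.

98.93%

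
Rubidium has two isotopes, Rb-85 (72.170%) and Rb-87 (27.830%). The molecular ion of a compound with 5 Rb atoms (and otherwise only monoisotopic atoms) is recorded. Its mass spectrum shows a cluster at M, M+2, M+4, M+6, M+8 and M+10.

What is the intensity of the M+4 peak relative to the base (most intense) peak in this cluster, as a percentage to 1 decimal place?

77.1%

Term probabilities: M 0.1958, M+2 0.3775, M+4 0.2911, M+6 0.1123, M+8 0.0216, M+10 0.0017. Base peak = M+2.
P(M+2) = C(5,1) × 0.72170^4 × 0.27830^1 = 5 × 0.27128565 × 0.2783 = 0.377494 (base)
P(M+4) = C(5,2) × 0.72170^3 × 0.27830^2 = 10 × 0.37589809 × 0.07745089 = 0.291136
Relative intensity = 0.291136 / 0.377494 × 100 = 77.1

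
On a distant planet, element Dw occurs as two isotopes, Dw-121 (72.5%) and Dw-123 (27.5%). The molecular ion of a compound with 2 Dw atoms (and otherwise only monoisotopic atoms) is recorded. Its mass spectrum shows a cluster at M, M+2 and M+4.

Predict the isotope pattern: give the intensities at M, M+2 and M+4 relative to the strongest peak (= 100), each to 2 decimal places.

100.00 : 75.86 : 14.39

Each Dw atom is independently Dw-121 (p = 0.725) or Dw-123 (q = 0.275); the cluster is the binomial expansion (p + q)^2.
P(M) = 0.725^2 = 0.525625
P(M+2) = 2 × 0.725^1 × 0.275^1 = 0.398750
P(M+4) = 0.275^2 = 0.075625
The M peak is largest (0.525625); scaling to 100 gives 100.00 : 75.86 : 14.39.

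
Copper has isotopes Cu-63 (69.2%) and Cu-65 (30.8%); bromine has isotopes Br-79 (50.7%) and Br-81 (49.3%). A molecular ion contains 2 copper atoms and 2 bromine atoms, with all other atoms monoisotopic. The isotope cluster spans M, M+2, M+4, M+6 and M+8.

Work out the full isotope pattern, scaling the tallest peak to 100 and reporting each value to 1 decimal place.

Copper pattern (n=2): 0.478864 : 0.426272 : 0.094864
Bromine pattern (n=2): 0.257049 : 0.499902 : 0.243049
Convolve the two distributions (both contribute in 2-u steps):
  M: 0.478864×0.257049 = 0.123092
  M+2: 0.478864×0.499902 + 0.426272×0.257049 = 0.348958
  M+4: 0.478864×0.243049 + 0.426272×0.499902 + 0.094864×0.257049 = 0.353866
  M+6: 0.426272×0.243049 + 0.094864×0.499902 = 0.151028
  M+8: 0.094864×0.243049 = 0.023057
Scale to base peak (0.353866) = 100: 34.8 : 98.6 : 100.0 : 42.7 : 6.5

34.8 : 98.6 : 100.0 : 42.7 : 6.5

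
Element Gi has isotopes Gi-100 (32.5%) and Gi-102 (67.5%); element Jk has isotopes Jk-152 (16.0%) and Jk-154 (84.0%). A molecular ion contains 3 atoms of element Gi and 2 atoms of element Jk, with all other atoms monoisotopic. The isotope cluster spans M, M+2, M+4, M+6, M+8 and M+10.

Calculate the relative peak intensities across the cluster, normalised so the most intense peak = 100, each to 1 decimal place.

Element Gi pattern (n=3): 0.03432813 : 0.21389063 : 0.44423438 : 0.30754688
Element Jk pattern (n=2): 0.0256 : 0.2688 : 0.7056
Convolve the two distributions (both contribute in 2-u steps):
  M: 0.03432813×0.0256 = 0.000879
  M+2: 0.03432813×0.2688 + 0.21389063×0.0256 = 0.014703
  M+4: 0.03432813×0.7056 + 0.21389063×0.2688 + 0.44423438×0.0256 = 0.093088
  M+6: 0.21389063×0.7056 + 0.44423438×0.2688 + 0.30754688×0.0256 = 0.278205
  M+8: 0.44423438×0.7056 + 0.30754688×0.2688 = 0.396120
  M+10: 0.30754688×0.7056 = 0.217005
Scale to base peak (0.396120) = 100: 0.2 : 3.7 : 23.5 : 70.2 : 100.0 : 54.8

0.2 : 3.7 : 23.5 : 70.2 : 100.0 : 54.8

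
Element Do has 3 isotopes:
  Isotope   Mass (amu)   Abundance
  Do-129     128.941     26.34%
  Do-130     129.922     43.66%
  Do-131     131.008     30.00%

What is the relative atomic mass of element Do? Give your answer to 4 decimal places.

The abundance-weighted mean is 0.2634 × 128.941 + 0.4366 × 129.922 + 0.3000 × 131.008
= 33.96306 + 56.72395 + 39.30240 = 129.98941 amu

129.9894 amu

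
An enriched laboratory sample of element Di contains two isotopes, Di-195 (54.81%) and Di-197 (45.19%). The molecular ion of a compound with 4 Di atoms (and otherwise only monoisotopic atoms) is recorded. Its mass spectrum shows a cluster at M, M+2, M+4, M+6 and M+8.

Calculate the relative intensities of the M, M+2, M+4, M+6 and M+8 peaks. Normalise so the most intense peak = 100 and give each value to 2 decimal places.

24.52 : 80.86 : 100.00 : 54.97 : 11.33

Expanding (0.5481 + 0.4519)^4:
P(M) = 0.5481^4 = 0.090248
P(M+2) = 4 × 0.5481^3 × 0.4519^1 = 0.297633
P(M+4) = 6 × 0.5481^2 × 0.4519^2 = 0.368091
P(M+6) = 4 × 0.5481^1 × 0.4519^3 = 0.202324
P(M+8) = 0.4519^4 = 0.041703
The M+4 peak is largest (0.368091); scaling to 100 gives 24.52 : 80.86 : 100.00 : 54.97 : 11.33.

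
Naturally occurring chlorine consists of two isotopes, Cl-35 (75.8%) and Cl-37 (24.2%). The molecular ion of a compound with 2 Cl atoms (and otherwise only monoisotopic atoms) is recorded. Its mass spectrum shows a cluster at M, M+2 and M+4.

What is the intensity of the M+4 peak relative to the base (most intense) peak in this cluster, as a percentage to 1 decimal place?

Binomial terms of (0.758 + 0.242)^2: M 0.5746, M+2 0.3669, M+4 0.0586 → M is the base peak.
P(M) = C(2,0) × 0.758^2 × 0.242^0 = 1 × 0.574564 × 1.0000 = 0.574564 (base)
P(M+4) = C(2,2) × 0.758^0 × 0.242^2 = 1 × 1.0000 × 0.058564 = 0.058564
Relative intensity = 0.058564 / 0.574564 × 100 = 10.2

10.2%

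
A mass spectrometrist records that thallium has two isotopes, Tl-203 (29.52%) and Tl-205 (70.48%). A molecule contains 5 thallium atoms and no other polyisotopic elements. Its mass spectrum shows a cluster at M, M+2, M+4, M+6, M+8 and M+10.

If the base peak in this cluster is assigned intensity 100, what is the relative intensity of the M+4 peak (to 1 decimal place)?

Term probabilities: M 0.0022, M+2 0.0268, M+4 0.1278, M+6 0.3051, M+8 0.3642, M+10 0.1739. Base peak = M+8.
P(M+8) = C(5,4) × 0.2952^1 × 0.7048^4 = 5 × 0.2952 × 0.24675365 = 0.364208 (base)
P(M+4) = C(5,2) × 0.2952^3 × 0.7048^2 = 10 × 0.02572463 × 0.49674304 = 0.127785
Relative intensity = 0.127785 / 0.364208 × 100 = 35.1

35.1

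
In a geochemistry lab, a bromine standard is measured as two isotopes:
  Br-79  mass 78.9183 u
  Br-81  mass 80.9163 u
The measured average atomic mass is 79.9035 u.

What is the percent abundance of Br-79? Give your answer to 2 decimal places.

50.69%

With x = fraction of Br-79 (so Br-81 is 1 − x):
78.9183·x + 80.9163·(1 − x) = 79.9035
(78.9183 − 80.9163)·x = 79.9035 − 80.9163
x = -1.0128 / -1.9980 = 0.50691 → 50.69% Br-79, 49.31% Br-81.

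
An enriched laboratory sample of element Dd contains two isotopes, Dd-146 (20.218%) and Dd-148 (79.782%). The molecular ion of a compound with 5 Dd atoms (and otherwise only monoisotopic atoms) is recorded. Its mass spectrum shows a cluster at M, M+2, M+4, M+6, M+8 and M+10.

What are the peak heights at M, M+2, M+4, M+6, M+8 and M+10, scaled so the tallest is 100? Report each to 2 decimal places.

0.08 : 1.63 : 12.84 : 50.68 : 100.00 : 78.92

Each Dd atom is independently Dd-146 (p = 0.20218) or Dd-148 (q = 0.79782); the cluster is the binomial expansion (p + q)^5.
P(M) = 0.20218^5 = 0.000338
P(M+2) = 5 × 0.20218^4 × 0.79782^1 = 0.006665
P(M+4) = 10 × 0.20218^3 × 0.79782^2 = 0.052605
P(M+6) = 10 × 0.20218^2 × 0.79782^3 = 0.207583
P(M+8) = 5 × 0.20218^1 × 0.79782^4 = 0.409570
P(M+10) = 0.79782^5 = 0.323240
The M+8 peak is largest (0.409570); scaling to 100 gives 0.08 : 1.63 : 12.84 : 50.68 : 100.00 : 78.92.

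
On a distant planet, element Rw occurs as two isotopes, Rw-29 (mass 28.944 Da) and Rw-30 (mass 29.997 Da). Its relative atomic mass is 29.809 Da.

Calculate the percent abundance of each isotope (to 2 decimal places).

With x = fraction of Rw-29 (so Rw-30 is 1 − x):
28.944·x + 29.997·(1 − x) = 29.809
(28.944 − 29.997)·x = 29.809 − 29.997
x = -0.188 / -1.053 = 0.17854 → 17.85% Rw-29, 82.15% Rw-30.

Rw-29: 17.85%, Rw-30: 82.15%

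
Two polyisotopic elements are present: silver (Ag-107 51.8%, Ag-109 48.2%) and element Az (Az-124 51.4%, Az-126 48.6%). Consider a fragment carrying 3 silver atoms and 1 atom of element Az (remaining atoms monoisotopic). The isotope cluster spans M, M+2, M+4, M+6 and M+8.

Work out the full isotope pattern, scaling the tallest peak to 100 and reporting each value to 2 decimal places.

19.10 : 71.36 : 100.00 : 62.28 : 14.55

Silver pattern (n=3): 0.13899183 : 0.3879965 : 0.3610315 : 0.11198017
Element Az pattern (n=1): 0.5140 : 0.4860
Convolve the two distributions (both contribute in 2-u steps):
  M: 0.13899183×0.5140 = 0.071442
  M+2: 0.13899183×0.4860 + 0.3879965×0.5140 = 0.266980
  M+4: 0.3879965×0.4860 + 0.3610315×0.5140 = 0.374136
  M+6: 0.3610315×0.4860 + 0.11198017×0.5140 = 0.233019
  M+8: 0.11198017×0.4860 = 0.054422
Scale to base peak (0.374136) = 100: 19.10 : 71.36 : 100.00 : 62.28 : 14.55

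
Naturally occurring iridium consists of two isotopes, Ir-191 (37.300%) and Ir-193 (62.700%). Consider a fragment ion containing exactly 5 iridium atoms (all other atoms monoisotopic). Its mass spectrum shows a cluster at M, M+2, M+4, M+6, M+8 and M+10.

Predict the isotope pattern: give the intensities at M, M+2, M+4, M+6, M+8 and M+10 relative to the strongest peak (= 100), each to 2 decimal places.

Expanding (0.37300 + 0.62700)^5:
P(M) = 0.37300^5 = 0.007220
P(M+2) = 5 × 0.37300^4 × 0.62700^1 = 0.060684
P(M+4) = 10 × 0.37300^3 × 0.62700^2 = 0.204015
P(M+6) = 10 × 0.37300^2 × 0.62700^3 = 0.342942
P(M+8) = 5 × 0.37300^1 × 0.62700^4 = 0.288237
P(M+10) = 0.62700^5 = 0.096903
The M+6 peak is largest (0.342942); scaling to 100 gives 2.11 : 17.70 : 59.49 : 100.00 : 84.05 : 28.26.

2.11 : 17.70 : 59.49 : 100.00 : 84.05 : 28.26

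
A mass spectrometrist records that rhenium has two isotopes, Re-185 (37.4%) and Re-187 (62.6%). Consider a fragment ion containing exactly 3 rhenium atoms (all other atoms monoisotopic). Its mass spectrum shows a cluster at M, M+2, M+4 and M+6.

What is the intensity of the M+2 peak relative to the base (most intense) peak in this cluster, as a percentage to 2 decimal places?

59.74%

(0.374 + 0.626)^3 gives M 0.0523, M+2 0.2627, M+4 0.4397, M+6 0.2453; the largest is M+4.
P(M+4) = C(3,2) × 0.374^1 × 0.626^2 = 3 × 0.3740 × 0.391876 = 0.439685 (base)
P(M+2) = C(3,1) × 0.374^2 × 0.626^1 = 3 × 0.139876 × 0.6260 = 0.262687
Relative intensity = 0.262687 / 0.439685 × 100 = 59.74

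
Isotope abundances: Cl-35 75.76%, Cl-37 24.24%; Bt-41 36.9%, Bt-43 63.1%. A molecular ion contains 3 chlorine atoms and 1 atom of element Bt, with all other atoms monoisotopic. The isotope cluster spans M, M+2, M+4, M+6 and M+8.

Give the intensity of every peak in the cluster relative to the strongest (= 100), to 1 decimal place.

37.5 : 100.0 : 73.0 : 20.9 : 2.1

Chlorine pattern (n=3): 0.4348304 : 0.41738208 : 0.13354464 : 0.01424288
Element Bt pattern (n=1): 0.3690 : 0.6310
Convolve the two distributions (both contribute in 2-u steps):
  M: 0.4348304×0.3690 = 0.160452
  M+2: 0.4348304×0.6310 + 0.41738208×0.3690 = 0.428392
  M+4: 0.41738208×0.6310 + 0.13354464×0.3690 = 0.312646
  M+6: 0.13354464×0.6310 + 0.01424288×0.3690 = 0.089522
  M+8: 0.01424288×0.6310 = 0.008987
Scale to base peak (0.428392) = 100: 37.5 : 100.0 : 73.0 : 20.9 : 2.1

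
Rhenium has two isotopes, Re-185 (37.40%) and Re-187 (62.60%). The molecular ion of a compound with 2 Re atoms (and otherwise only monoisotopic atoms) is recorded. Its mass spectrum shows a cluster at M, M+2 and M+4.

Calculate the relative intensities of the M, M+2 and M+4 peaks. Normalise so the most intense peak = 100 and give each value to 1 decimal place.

29.9 : 100.0 : 83.7

Expanding (0.3740 + 0.6260)^2:
P(M) = 0.3740^2 = 0.139876
P(M+2) = 2 × 0.3740^1 × 0.6260^1 = 0.468248
P(M+4) = 0.6260^2 = 0.391876
The M+2 peak is largest (0.468248); scaling to 100 gives 29.9 : 100.0 : 83.7.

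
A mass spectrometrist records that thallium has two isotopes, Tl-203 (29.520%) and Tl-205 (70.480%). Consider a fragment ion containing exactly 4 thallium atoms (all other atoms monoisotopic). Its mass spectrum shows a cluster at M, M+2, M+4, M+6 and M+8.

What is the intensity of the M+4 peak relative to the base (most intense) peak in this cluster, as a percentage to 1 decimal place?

62.8%

Term probabilities: M 0.0076, M+2 0.0725, M+4 0.2597, M+6 0.4134, M+8 0.2468. Base peak = M+6.
P(M+6) = C(4,3) × 0.29520^1 × 0.70480^3 = 4 × 0.2952 × 0.35010449 = 0.413403 (base)
P(M+4) = C(4,2) × 0.29520^2 × 0.70480^2 = 6 × 0.08714304 × 0.49674304 = 0.259726
Relative intensity = 0.259726 / 0.413403 × 100 = 62.8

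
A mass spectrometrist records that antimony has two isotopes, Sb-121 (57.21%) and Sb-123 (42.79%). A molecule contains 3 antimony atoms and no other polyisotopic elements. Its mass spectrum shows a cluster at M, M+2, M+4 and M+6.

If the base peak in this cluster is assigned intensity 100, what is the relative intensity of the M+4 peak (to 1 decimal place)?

Binomial terms of (0.5721 + 0.4279)^3: M 0.1872, M+2 0.4202, M+4 0.3143, M+6 0.0783 → M+2 is the base peak.
P(M+2) = C(3,1) × 0.5721^2 × 0.4279^1 = 3 × 0.32729841 × 0.4279 = 0.420153 (base)
P(M+4) = C(3,2) × 0.5721^1 × 0.4279^2 = 3 × 0.5721 × 0.18309841 = 0.314252
Relative intensity = 0.314252 / 0.420153 × 100 = 74.8

74.8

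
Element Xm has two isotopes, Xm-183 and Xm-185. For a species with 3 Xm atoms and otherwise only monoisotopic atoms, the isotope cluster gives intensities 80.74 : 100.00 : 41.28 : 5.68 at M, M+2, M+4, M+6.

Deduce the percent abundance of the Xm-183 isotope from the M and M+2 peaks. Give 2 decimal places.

Write p for the Xm-183 fraction. I(M+2)/I(M) = [C(3,1)·p^2·(1−p)] / p^3 = 3·(1−p)/p = 100.00/80.74 = 1.2385
(1−p)/p = 1.2385/3 = 0.4128  ⇒  p = 1/(1 + 0.4128) = 0.7078
Xm-183: 70.78%, Xm-185: 29.22%.

70.78%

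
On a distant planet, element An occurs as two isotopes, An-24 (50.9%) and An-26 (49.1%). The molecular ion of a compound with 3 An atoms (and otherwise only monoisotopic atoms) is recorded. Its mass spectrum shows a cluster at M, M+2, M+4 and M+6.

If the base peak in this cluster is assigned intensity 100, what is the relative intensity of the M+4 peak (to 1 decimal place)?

(0.509 + 0.491)^3 gives M 0.1319, M+2 0.3816, M+4 0.3681, M+6 0.1184; the largest is M+2.
P(M+2) = C(3,1) × 0.509^2 × 0.491^1 = 3 × 0.259081 × 0.4910 = 0.381626 (base)
P(M+4) = C(3,2) × 0.509^1 × 0.491^2 = 3 × 0.5090 × 0.241081 = 0.368131
Relative intensity = 0.368131 / 0.381626 × 100 = 96.5

96.5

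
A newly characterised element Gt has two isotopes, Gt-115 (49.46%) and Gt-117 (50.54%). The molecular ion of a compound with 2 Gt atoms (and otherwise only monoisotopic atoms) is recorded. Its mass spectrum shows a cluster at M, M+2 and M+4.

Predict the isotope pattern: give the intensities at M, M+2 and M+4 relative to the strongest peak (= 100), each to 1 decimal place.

Expanding (0.4946 + 0.5054)^2:
P(M) = 0.4946^2 = 0.244629
P(M+2) = 2 × 0.4946^1 × 0.5054^1 = 0.499942
P(M+4) = 0.5054^2 = 0.255429
The M+2 peak is largest (0.499942); scaling to 100 gives 48.9 : 100.0 : 51.1.

48.9 : 100.0 : 51.1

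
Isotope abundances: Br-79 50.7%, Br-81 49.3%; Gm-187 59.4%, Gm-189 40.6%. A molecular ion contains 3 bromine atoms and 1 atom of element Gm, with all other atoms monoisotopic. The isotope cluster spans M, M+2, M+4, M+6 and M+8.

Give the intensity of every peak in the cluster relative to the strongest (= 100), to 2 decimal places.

20.70 : 74.54 : 100.00 : 59.17 : 13.01

Bromine pattern (n=3): 0.13032384 : 0.38017547 : 0.36967753 : 0.11982316
Element Gm pattern (n=1): 0.5940 : 0.4060
Convolve the two distributions (both contribute in 2-u steps):
  M: 0.13032384×0.5940 = 0.077412
  M+2: 0.13032384×0.4060 + 0.38017547×0.5940 = 0.278736
  M+4: 0.38017547×0.4060 + 0.36967753×0.5940 = 0.373940
  M+6: 0.36967753×0.4060 + 0.11982316×0.5940 = 0.221264
  M+8: 0.11982316×0.4060 = 0.048648
Scale to base peak (0.373940) = 100: 20.70 : 74.54 : 100.00 : 59.17 : 13.01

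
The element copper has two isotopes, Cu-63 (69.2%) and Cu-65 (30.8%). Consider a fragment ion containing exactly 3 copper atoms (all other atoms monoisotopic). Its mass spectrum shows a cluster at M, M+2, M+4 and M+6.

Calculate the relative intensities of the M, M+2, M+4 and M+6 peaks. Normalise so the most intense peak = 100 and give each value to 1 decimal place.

The 3 Cu atoms are independent, so intensities follow the terms of (0.692 + 0.308)^3.
P(M) = 0.692^3 = 0.331374
P(M+2) = 3 × 0.692^2 × 0.308^1 = 0.442470
P(M+4) = 3 × 0.692^1 × 0.308^2 = 0.196938
P(M+6) = 0.308^3 = 0.029218
The M+2 peak is largest (0.442470); scaling to 100 gives 74.9 : 100.0 : 44.5 : 6.6.

74.9 : 100.0 : 44.5 : 6.6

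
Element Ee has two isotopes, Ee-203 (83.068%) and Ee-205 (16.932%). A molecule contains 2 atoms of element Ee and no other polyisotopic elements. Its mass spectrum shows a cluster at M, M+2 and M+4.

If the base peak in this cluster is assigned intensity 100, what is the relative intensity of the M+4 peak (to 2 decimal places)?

4.15

Term probabilities: M 0.6900, M+2 0.2813, M+4 0.0287. Base peak = M.
P(M) = C(2,0) × 0.83068^2 × 0.16932^0 = 1 × 0.69002926 × 1.0000 = 0.690029 (base)
P(M+4) = C(2,2) × 0.83068^0 × 0.16932^2 = 1 × 1.0000 × 0.02866926 = 0.028669
Relative intensity = 0.028669 / 0.690029 × 100 = 4.15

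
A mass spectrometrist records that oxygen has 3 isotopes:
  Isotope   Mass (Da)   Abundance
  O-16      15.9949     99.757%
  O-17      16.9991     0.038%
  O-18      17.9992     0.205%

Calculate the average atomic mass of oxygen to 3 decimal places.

Ar = Σ fᵢ·mᵢ = 0.99757 × 15.9949 + 0.00038 × 16.9991 + 0.00205 × 17.9992
= 15.95603 + 0.00646 + 0.03690 = 15.99939 Da

15.999 Da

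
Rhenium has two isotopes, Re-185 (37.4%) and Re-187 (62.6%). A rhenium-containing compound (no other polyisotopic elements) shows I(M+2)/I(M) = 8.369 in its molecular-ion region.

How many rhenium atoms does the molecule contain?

5

For n independent Re atoms, I(M+2)/I(M) = n · (abundance Re-187) / (abundance Re-185) = n · 0.626/0.374.
n = 8.369 × 0.374/0.626 = 5.00 ≈ 5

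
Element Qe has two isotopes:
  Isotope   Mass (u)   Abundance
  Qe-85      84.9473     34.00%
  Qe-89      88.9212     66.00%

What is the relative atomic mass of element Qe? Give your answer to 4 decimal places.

87.5701 u

Ar = Σ fᵢ·mᵢ = 0.3400 × 84.9473 + 0.6600 × 88.9212
= 28.88208 + 58.68799 = 87.57007 u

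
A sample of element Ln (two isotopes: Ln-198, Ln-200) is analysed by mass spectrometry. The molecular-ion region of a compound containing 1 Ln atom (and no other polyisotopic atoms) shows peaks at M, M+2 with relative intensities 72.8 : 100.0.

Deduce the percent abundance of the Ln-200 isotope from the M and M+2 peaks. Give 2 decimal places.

If p is the fraction of Ln that is Ln-198, then I(M+2)/I(M) = [C(1,1)·p^0·(1−p)] / p^1 = 1·(1−p)/p = 100.0/72.8 = 1.3736
(1−p)/p = 1.3736/1 = 1.3736  ⇒  p = 1/(1 + 1.3736) = 0.4213
Ln-198: 42.13%, Ln-200: 57.87%.

57.87%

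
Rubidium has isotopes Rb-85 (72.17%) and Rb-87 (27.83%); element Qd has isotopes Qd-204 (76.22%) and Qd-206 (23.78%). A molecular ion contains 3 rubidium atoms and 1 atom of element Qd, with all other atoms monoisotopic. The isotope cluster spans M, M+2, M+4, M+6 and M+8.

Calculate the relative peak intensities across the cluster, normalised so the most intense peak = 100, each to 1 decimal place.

68.1 : 100.0 : 54.9 : 13.4 : 1.2

Rubidium pattern (n=3): 0.37589809 : 0.43485841 : 0.16768892 : 0.02155458
Element Qd pattern (n=1): 0.7622 : 0.2378
Convolve the two distributions (both contribute in 2-u steps):
  M: 0.37589809×0.7622 = 0.286510
  M+2: 0.37589809×0.2378 + 0.43485841×0.7622 = 0.420838
  M+4: 0.43485841×0.2378 + 0.16768892×0.7622 = 0.231222
  M+6: 0.16768892×0.2378 + 0.02155458×0.7622 = 0.056305
  M+8: 0.02155458×0.2378 = 0.005126
Scale to base peak (0.420838) = 100: 68.1 : 100.0 : 54.9 : 13.4 : 1.2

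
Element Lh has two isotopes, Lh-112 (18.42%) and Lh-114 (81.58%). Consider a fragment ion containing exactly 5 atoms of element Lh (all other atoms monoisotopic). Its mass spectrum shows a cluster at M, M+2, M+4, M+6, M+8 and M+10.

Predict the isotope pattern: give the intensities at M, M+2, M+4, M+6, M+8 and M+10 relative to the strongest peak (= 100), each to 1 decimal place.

0.1 : 1.2 : 10.2 : 45.2 : 100.0 : 88.6

Each Lh atom is independently Lh-112 (p = 0.1842) or Lh-114 (q = 0.8158); the cluster is the binomial expansion (p + q)^5.
P(M) = 0.1842^5 = 0.000212
P(M+2) = 5 × 0.1842^4 × 0.8158^1 = 0.004696
P(M+4) = 10 × 0.1842^3 × 0.8158^2 = 0.041595
P(M+6) = 10 × 0.1842^2 × 0.8158^3 = 0.184217
P(M+8) = 5 × 0.1842^1 × 0.8158^4 = 0.407938
P(M+10) = 0.8158^5 = 0.361342
The M+8 peak is largest (0.407938); scaling to 100 gives 0.1 : 1.2 : 10.2 : 45.2 : 100.0 : 88.6.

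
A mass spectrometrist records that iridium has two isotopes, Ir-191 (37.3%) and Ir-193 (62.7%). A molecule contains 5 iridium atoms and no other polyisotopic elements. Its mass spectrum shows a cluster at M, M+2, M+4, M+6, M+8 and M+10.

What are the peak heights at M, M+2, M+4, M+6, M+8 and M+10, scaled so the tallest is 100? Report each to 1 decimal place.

The 5 Ir atoms are independent, so intensities follow the terms of (0.373 + 0.627)^5.
P(M) = 0.373^5 = 0.007220
P(M+2) = 5 × 0.373^4 × 0.627^1 = 0.060684
P(M+4) = 10 × 0.373^3 × 0.627^2 = 0.204015
P(M+6) = 10 × 0.373^2 × 0.627^3 = 0.342942
P(M+8) = 5 × 0.373^1 × 0.627^4 = 0.288237
P(M+10) = 0.627^5 = 0.096903
The M+6 peak is largest (0.342942); scaling to 100 gives 2.1 : 17.7 : 59.5 : 100.0 : 84.0 : 28.3.

2.1 : 17.7 : 59.5 : 100.0 : 84.0 : 28.3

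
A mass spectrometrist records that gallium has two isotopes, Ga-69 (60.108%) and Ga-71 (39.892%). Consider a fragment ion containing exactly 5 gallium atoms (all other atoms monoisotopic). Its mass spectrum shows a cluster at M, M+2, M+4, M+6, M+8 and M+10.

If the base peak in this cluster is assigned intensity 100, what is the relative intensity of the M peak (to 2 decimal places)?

22.70

Binomial terms of (0.60108 + 0.39892)^5: M 0.0785, M+2 0.2604, M+4 0.3456, M+6 0.2294, M+8 0.0761, M+10 0.0101 → M+4 is the base peak.
P(M+4) = C(5,2) × 0.60108^3 × 0.39892^2 = 10 × 0.2171685 × 0.15913717 = 0.345596 (base)
P(M) = C(5,0) × 0.60108^5 × 0.39892^0 = 1 × 0.07846236 × 1.0000 = 0.078462
Relative intensity = 0.078462 / 0.345596 × 100 = 22.70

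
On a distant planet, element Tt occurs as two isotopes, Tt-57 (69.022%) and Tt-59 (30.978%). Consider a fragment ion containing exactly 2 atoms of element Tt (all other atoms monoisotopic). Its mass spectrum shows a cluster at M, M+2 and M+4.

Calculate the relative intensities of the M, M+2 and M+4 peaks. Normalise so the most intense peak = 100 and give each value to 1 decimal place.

Each Tt atom is independently Tt-57 (p = 0.69022) or Tt-59 (q = 0.30978); the cluster is the binomial expansion (p + q)^2.
P(M) = 0.69022^2 = 0.476404
P(M+2) = 2 × 0.69022^1 × 0.30978^1 = 0.427633
P(M+4) = 0.30978^2 = 0.095964
The M peak is largest (0.476404); scaling to 100 gives 100.0 : 89.8 : 20.1.

100.0 : 89.8 : 20.1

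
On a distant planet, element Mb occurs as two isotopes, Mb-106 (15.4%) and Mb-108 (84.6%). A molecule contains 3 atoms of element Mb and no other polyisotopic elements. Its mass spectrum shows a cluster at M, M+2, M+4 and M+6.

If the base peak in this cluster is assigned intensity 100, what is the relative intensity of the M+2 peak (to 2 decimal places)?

9.94

Term probabilities: M 0.0037, M+2 0.0602, M+4 0.3307, M+6 0.6055. Base peak = M+6.
P(M+6) = C(3,3) × 0.154^0 × 0.846^3 = 1 × 1.0000 × 0.60549574 = 0.605496 (base)
P(M+2) = C(3,1) × 0.154^2 × 0.846^1 = 3 × 0.023716 × 0.8460 = 0.060191
Relative intensity = 0.060191 / 0.605496 × 100 = 9.94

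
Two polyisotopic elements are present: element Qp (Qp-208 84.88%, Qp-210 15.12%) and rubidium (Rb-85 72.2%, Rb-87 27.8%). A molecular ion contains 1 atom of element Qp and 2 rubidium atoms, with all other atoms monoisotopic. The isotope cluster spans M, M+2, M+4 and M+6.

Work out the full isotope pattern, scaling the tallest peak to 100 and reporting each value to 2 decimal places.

Element Qp pattern (n=1): 0.8488 : 0.1512
Rubidium pattern (n=2): 0.521284 : 0.401432 : 0.077284
Convolve the two distributions (both contribute in 2-u steps):
  M: 0.8488×0.521284 = 0.442466
  M+2: 0.8488×0.401432 + 0.1512×0.521284 = 0.419554
  M+4: 0.8488×0.077284 + 0.1512×0.401432 = 0.126295
  M+6: 0.1512×0.077284 = 0.011685
Scale to base peak (0.442466) = 100: 100.00 : 94.82 : 28.54 : 2.64

100.00 : 94.82 : 28.54 : 2.64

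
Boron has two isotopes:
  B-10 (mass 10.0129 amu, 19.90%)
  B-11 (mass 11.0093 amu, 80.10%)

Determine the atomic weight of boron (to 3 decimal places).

10.811 amu

The abundance-weighted mean is 0.1990 × 10.0129 + 0.8010 × 11.0093
= 1.99257 + 8.81845 = 10.81102 amu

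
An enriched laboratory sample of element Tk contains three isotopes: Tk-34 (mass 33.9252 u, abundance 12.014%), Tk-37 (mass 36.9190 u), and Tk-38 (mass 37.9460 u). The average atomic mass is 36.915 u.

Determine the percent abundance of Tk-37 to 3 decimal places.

Let x and y be the fractions of Tk-37 and Tk-38. Then x + y = 1 − 0.12014 = 0.87986 and 36.9190x + 37.9460y = 36.915 − 0.12014×33.9252 = 32.839226472.
Substituting: 36.9190x + 37.9460(0.87986 − x) = 32.839226472
(36.9190 − 37.9460)x = -0.547941088  ⇒  x = 0.53354, y = 0.34632
Tk-37: 53.354%, Tk-38: 34.632%.

53.354%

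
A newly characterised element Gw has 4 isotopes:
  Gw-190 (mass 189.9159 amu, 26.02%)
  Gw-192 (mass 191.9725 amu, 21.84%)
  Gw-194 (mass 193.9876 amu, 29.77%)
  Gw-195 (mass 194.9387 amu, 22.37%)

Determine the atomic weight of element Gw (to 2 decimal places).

192.70 amu

Weight each isotope mass by its fractional abundance: 0.2602 × 189.9159 + 0.2184 × 191.9725 + 0.2977 × 193.9876 + 0.2237 × 194.9387
= 49.41612 + 41.92679 + 57.75011 + 43.60779 = 192.70081 amu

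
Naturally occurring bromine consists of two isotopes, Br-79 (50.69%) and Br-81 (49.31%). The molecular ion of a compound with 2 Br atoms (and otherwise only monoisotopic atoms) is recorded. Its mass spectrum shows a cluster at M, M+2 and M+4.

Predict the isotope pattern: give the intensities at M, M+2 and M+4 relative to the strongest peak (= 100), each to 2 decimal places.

The 2 Br atoms are independent, so intensities follow the terms of (0.5069 + 0.4931)^2.
P(M) = 0.5069^2 = 0.256948
P(M+2) = 2 × 0.5069^1 × 0.4931^1 = 0.499905
P(M+4) = 0.4931^2 = 0.243148
The M+2 peak is largest (0.499905); scaling to 100 gives 51.40 : 100.00 : 48.64.

51.40 : 100.00 : 48.64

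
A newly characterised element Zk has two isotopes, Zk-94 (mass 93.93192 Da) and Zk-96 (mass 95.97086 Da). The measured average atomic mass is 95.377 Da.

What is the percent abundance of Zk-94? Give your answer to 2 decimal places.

Writing the weighted mean with unknown fraction x of Zk-94:
93.93192·x + 95.97086·(1 − x) = 95.377
(93.93192 − 95.97086)·x = 95.377 − 95.97086
x = -0.59386 / -2.03894 = 0.29126 → 29.13% Zk-94, 70.87% Zk-96.

29.13%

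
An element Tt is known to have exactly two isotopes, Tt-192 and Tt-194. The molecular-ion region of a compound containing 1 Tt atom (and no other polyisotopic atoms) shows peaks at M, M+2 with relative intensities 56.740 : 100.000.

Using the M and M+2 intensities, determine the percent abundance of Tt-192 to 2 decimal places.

36.20%

Write p for the Tt-192 fraction. I(M+2)/I(M) = [C(1,1)·p^0·(1−p)] / p^1 = 1·(1−p)/p = 100.000/56.740 = 1.7624
(1−p)/p = 1.7624/1 = 1.7624  ⇒  p = 1/(1 + 1.7624) = 0.3620
Tt-192: 36.20%, Tt-194: 63.80%.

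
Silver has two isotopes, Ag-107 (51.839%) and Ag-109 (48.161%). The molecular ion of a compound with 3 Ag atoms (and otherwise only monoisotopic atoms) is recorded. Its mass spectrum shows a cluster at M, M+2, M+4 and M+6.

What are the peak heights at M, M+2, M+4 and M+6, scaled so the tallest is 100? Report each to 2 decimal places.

35.88 : 100.00 : 92.90 : 28.77

Expanding (0.51839 + 0.48161)^3:
P(M) = 0.51839^3 = 0.139306
P(M+2) = 3 × 0.51839^2 × 0.48161^1 = 0.388267
P(M+4) = 3 × 0.51839^1 × 0.48161^2 = 0.360719
P(M+6) = 0.48161^3 = 0.111709
The M+2 peak is largest (0.388267); scaling to 100 gives 35.88 : 100.00 : 92.90 : 28.77.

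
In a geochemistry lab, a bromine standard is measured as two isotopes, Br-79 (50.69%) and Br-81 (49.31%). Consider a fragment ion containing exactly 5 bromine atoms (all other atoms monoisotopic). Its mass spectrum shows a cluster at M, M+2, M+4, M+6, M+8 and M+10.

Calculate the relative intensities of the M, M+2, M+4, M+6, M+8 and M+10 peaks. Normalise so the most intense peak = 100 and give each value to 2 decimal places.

Expanding (0.5069 + 0.4931)^5:
P(M) = 0.5069^5 = 0.033467
P(M+2) = 5 × 0.5069^4 × 0.4931^1 = 0.162777
P(M+4) = 10 × 0.5069^3 × 0.4931^2 = 0.316692
P(M+6) = 10 × 0.5069^2 × 0.4931^3 = 0.308070
P(M+8) = 5 × 0.5069^1 × 0.4931^4 = 0.149842
P(M+10) = 0.4931^5 = 0.029152
The M+4 peak is largest (0.316692); scaling to 100 gives 10.57 : 51.40 : 100.00 : 97.28 : 47.31 : 9.21.

10.57 : 51.40 : 100.00 : 97.28 : 47.31 : 9.21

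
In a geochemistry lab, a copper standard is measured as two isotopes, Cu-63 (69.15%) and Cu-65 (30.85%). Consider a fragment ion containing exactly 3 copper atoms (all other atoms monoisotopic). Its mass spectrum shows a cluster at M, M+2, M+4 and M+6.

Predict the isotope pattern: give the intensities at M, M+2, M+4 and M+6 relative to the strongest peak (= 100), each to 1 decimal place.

The 3 Cu atoms are independent, so intensities follow the terms of (0.6915 + 0.3085)^3.
P(M) = 0.6915^3 = 0.330656
P(M+2) = 3 × 0.6915^2 × 0.3085^1 = 0.442548
P(M+4) = 3 × 0.6915^1 × 0.3085^2 = 0.197435
P(M+6) = 0.3085^3 = 0.029361
The M+2 peak is largest (0.442548); scaling to 100 gives 74.7 : 100.0 : 44.6 : 6.6.

74.7 : 100.0 : 44.6 : 6.6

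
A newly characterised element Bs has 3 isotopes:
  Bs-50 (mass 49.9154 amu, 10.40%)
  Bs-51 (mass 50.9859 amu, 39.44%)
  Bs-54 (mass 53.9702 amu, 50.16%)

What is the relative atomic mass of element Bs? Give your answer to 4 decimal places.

Average mass = Σ (abundance × isotope mass) = 0.1040 × 49.9154 + 0.3944 × 50.9859 + 0.5016 × 53.9702
= 5.19120 + 20.10884 + 27.07145 = 52.37149 amu

52.3715 amu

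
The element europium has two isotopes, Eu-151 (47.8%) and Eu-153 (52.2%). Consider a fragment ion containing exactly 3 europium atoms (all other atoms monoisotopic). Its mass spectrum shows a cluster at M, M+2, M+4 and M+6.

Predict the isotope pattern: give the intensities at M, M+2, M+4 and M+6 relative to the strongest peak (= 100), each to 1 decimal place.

28.0 : 91.6 : 100.0 : 36.4

Expanding (0.478 + 0.522)^3:
P(M) = 0.478^3 = 0.109215
P(M+2) = 3 × 0.478^2 × 0.522^1 = 0.357806
P(M+4) = 3 × 0.478^1 × 0.522^2 = 0.390742
P(M+6) = 0.522^3 = 0.142237
The M+4 peak is largest (0.390742); scaling to 100 gives 28.0 : 91.6 : 100.0 : 36.4.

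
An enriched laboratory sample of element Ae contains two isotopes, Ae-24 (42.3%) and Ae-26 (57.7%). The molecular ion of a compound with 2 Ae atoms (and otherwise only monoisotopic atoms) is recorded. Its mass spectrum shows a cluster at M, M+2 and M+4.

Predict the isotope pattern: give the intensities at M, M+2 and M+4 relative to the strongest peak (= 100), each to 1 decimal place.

36.7 : 100.0 : 68.2

Expanding (0.423 + 0.577)^2:
P(M) = 0.423^2 = 0.178929
P(M+2) = 2 × 0.423^1 × 0.577^1 = 0.488142
P(M+4) = 0.577^2 = 0.332929
The M+2 peak is largest (0.488142); scaling to 100 gives 36.7 : 100.0 : 68.2.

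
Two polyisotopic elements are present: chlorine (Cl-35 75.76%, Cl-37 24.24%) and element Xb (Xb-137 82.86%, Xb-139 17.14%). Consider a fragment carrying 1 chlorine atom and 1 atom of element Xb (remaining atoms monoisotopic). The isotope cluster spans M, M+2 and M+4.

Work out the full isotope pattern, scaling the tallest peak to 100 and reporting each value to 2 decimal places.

Chlorine pattern (n=1): 0.7576 : 0.2424
Element Xb pattern (n=1): 0.8286 : 0.1714
Convolve the two distributions (both contribute in 2-u steps):
  M: 0.7576×0.8286 = 0.627747
  M+2: 0.7576×0.1714 + 0.2424×0.8286 = 0.330705
  M+4: 0.2424×0.1714 = 0.041547
Scale to base peak (0.627747) = 100: 100.00 : 52.68 : 6.62

100.00 : 52.68 : 6.62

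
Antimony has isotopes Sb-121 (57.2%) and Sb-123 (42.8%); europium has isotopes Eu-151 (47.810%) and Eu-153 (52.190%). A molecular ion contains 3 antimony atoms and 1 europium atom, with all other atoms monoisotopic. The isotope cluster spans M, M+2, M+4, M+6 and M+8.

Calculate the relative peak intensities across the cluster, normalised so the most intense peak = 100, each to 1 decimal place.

Antimony pattern (n=3): 0.18714925 : 0.42010426 : 0.31434374 : 0.07840275
Europium pattern (n=1): 0.4781 : 0.5219
Convolve the two distributions (both contribute in 2-u steps):
  M: 0.18714925×0.4781 = 0.089476
  M+2: 0.18714925×0.5219 + 0.42010426×0.4781 = 0.298525
  M+4: 0.42010426×0.5219 + 0.31434374×0.4781 = 0.369540
  M+6: 0.31434374×0.5219 + 0.07840275×0.4781 = 0.201540
  M+8: 0.07840275×0.5219 = 0.040918
Scale to base peak (0.369540) = 100: 24.2 : 80.8 : 100.0 : 54.5 : 11.1

24.2 : 80.8 : 100.0 : 54.5 : 11.1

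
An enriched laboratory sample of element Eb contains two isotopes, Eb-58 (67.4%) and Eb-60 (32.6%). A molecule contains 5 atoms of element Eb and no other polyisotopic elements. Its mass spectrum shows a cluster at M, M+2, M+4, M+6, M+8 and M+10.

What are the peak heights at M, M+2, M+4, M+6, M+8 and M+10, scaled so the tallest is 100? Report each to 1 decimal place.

41.3 : 100.0 : 96.7 : 46.8 : 11.3 : 1.1

The 5 Eb atoms are independent, so intensities follow the terms of (0.674 + 0.326)^5.
P(M) = 0.674^5 = 0.139091
P(M+2) = 5 × 0.674^4 × 0.326^1 = 0.336378
P(M+4) = 10 × 0.674^3 × 0.326^2 = 0.325398
P(M+6) = 10 × 0.674^2 × 0.326^3 = 0.157388
P(M+8) = 5 × 0.674^1 × 0.326^4 = 0.038063
P(M+10) = 0.326^5 = 0.003682
The M+2 peak is largest (0.336378); scaling to 100 gives 41.3 : 100.0 : 96.7 : 46.8 : 11.3 : 1.1.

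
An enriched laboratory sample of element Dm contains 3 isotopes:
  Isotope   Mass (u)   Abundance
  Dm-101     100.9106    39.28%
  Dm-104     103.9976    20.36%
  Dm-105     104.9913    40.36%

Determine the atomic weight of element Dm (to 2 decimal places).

103.19 u

Ar = Σ fᵢ·mᵢ = 0.3928 × 100.9106 + 0.2036 × 103.9976 + 0.4036 × 104.9913
= 39.63768 + 21.17391 + 42.37449 = 103.18608 u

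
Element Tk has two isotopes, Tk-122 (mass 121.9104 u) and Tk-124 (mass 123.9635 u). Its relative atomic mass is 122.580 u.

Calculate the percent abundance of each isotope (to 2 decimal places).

Tk-122: 67.39%, Tk-124: 32.61%

Writing the weighted mean with unknown fraction x of Tk-122:
121.9104·x + 123.9635·(1 − x) = 122.580
(121.9104 − 123.9635)·x = 122.580 − 123.9635
x = -1.3835 / -2.0531 = 0.67386 → 67.39% Tk-122, 32.61% Tk-124.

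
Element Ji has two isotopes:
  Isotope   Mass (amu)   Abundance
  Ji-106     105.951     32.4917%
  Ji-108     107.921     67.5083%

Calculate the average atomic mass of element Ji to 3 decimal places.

107.281 amu

Average mass = Σ (abundance × isotope mass) = 0.324917 × 105.951 + 0.675083 × 107.921
= 34.4253 + 72.8556 = 107.2809 amu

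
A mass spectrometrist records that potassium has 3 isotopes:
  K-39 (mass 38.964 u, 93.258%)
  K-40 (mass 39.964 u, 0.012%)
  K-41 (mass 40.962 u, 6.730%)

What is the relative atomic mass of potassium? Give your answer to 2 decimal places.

39.10 u

Ar = Σ fᵢ·mᵢ = 0.93258 × 38.964 + 0.00012 × 39.964 + 0.06730 × 40.962
= 36.3370 + 0.0048 + 2.7567 = 39.0985 u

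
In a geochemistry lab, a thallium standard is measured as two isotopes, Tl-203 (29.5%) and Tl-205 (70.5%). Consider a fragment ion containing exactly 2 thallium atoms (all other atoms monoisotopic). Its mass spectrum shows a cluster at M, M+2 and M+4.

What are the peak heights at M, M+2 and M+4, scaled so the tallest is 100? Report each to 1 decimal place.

Expanding (0.295 + 0.705)^2:
P(M) = 0.295^2 = 0.087025
P(M+2) = 2 × 0.295^1 × 0.705^1 = 0.415950
P(M+4) = 0.705^2 = 0.497025
The M+4 peak is largest (0.497025); scaling to 100 gives 17.5 : 83.7 : 100.0.

17.5 : 83.7 : 100.0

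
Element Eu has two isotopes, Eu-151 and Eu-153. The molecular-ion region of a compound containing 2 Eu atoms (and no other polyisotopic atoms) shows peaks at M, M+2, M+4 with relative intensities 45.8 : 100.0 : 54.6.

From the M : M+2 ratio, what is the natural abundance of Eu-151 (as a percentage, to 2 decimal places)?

47.81%

Let p = fractional abundance of Eu-151. I(M+2)/I(M) = [C(2,1)·p^1·(1−p)] / p^2 = 2·(1−p)/p = 100.0/45.8 = 2.1834
(1−p)/p = 2.1834/2 = 1.0917  ⇒  p = 1/(1 + 1.0917) = 0.4781
Eu-151: 47.81%, Eu-153: 52.19%.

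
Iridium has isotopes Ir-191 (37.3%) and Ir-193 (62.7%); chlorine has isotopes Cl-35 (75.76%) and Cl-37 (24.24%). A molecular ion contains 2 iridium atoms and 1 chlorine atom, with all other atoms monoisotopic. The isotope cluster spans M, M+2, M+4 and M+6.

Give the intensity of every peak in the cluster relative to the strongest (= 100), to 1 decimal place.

25.6 : 94.4 : 100.0 : 23.2

Iridium pattern (n=2): 0.139129 : 0.467742 : 0.393129
Chlorine pattern (n=1): 0.7576 : 0.2424
Convolve the two distributions (both contribute in 2-u steps):
  M: 0.139129×0.7576 = 0.105404
  M+2: 0.139129×0.2424 + 0.467742×0.7576 = 0.388086
  M+4: 0.467742×0.2424 + 0.393129×0.7576 = 0.411215
  M+6: 0.393129×0.2424 = 0.095294
Scale to base peak (0.411215) = 100: 25.6 : 94.4 : 100.0 : 23.2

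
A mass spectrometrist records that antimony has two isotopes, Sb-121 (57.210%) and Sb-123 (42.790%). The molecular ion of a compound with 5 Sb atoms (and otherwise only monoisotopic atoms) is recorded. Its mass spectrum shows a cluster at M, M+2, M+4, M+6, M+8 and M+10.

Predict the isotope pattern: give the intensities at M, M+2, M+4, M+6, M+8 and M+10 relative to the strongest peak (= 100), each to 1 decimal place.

Each Sb atom is independently Sb-121 (p = 0.57210) or Sb-123 (q = 0.42790); the cluster is the binomial expansion (p + q)^5.
P(M) = 0.57210^5 = 0.061286
P(M+2) = 5 × 0.57210^4 × 0.42790^1 = 0.229192
P(M+4) = 10 × 0.57210^3 × 0.42790^2 = 0.342847
P(M+6) = 10 × 0.57210^2 × 0.42790^3 = 0.256431
P(M+8) = 5 × 0.57210^1 × 0.42790^4 = 0.095898
P(M+10) = 0.42790^5 = 0.014345
The M+4 peak is largest (0.342847); scaling to 100 gives 17.9 : 66.8 : 100.0 : 74.8 : 28.0 : 4.2.

17.9 : 66.8 : 100.0 : 74.8 : 28.0 : 4.2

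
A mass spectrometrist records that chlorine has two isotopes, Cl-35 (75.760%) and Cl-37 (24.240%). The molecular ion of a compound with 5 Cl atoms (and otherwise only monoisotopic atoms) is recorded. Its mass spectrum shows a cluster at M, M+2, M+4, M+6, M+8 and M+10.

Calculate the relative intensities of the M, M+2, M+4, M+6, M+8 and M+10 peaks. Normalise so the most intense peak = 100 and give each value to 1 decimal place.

Each Cl atom is independently Cl-35 (p = 0.75760) or Cl-37 (q = 0.24240); the cluster is the binomial expansion (p + q)^5.
P(M) = 0.75760^5 = 0.249574
P(M+2) = 5 × 0.75760^4 × 0.24240^1 = 0.399266
P(M+4) = 10 × 0.75760^3 × 0.24240^2 = 0.255497
P(M+6) = 10 × 0.75760^2 × 0.24240^3 = 0.081748
P(M+8) = 5 × 0.75760^1 × 0.24240^4 = 0.013078
P(M+10) = 0.24240^5 = 0.000837
The M+2 peak is largest (0.399266); scaling to 100 gives 62.5 : 100.0 : 64.0 : 20.5 : 3.3 : 0.2.

62.5 : 100.0 : 64.0 : 20.5 : 3.3 : 0.2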